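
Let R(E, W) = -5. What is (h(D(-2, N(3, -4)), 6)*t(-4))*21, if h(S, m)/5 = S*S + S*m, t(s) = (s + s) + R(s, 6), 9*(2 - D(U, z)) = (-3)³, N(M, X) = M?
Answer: -75075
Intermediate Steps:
D(U, z) = 5 (D(U, z) = 2 - ⅑*(-3)³ = 2 - ⅑*(-27) = 2 + 3 = 5)
t(s) = -5 + 2*s (t(s) = (s + s) - 5 = 2*s - 5 = -5 + 2*s)
h(S, m) = 5*S² + 5*S*m (h(S, m) = 5*(S*S + S*m) = 5*(S² + S*m) = 5*S² + 5*S*m)
(h(D(-2, N(3, -4)), 6)*t(-4))*21 = ((5*5*(5 + 6))*(-5 + 2*(-4)))*21 = ((5*5*11)*(-5 - 8))*21 = (275*(-13))*21 = -3575*21 = -75075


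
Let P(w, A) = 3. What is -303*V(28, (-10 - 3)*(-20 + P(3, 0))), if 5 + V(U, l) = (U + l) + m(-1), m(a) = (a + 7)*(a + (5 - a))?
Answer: -83022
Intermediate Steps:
m(a) = 35 + 5*a (m(a) = (7 + a)*5 = 35 + 5*a)
V(U, l) = 25 + U + l (V(U, l) = -5 + ((U + l) + (35 + 5*(-1))) = -5 + ((U + l) + (35 - 5)) = -5 + ((U + l) + 30) = -5 + (30 + U + l) = 25 + U + l)
-303*V(28, (-10 - 3)*(-20 + P(3, 0))) = -303*(25 + 28 + (-10 - 3)*(-20 + 3)) = -303*(25 + 28 - 13*(-17)) = -303*(25 + 28 + 221) = -303*274 = -83022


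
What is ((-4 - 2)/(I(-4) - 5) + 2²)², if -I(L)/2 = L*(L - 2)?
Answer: 47524/2809 ≈ 16.918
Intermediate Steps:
I(L) = -2*L*(-2 + L) (I(L) = -2*L*(L - 2) = -2*L*(-2 + L))
((-4 - 2)/(I(-4) - 5) + 2²)² = ((-4 - 2)/(2*(-4)*(2 - 1*(-4)) - 5) + 2²)² = (-6/(2*(-4)*(2 + 4) - 5) + 4)² = (-6/(2*(-4)*6 - 5) + 4)² = (-6/(-48 - 5) + 4)² = (-6/(-53) + 4)² = (-6*(-1/53) + 4)² = (6/53 + 4)² = (218/53)² = 47524/2809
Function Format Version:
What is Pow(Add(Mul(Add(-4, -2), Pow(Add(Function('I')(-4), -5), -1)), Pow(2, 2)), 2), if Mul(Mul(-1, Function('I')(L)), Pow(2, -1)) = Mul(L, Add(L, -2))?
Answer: Rational(47524, 2809) ≈ 16.918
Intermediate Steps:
Function('I')(L) = Mul(-2, L, Add(-2, L)) (Function('I')(L) = Mul(-2, Mul(L, Add(L, -2))) = Mul(-2, Mul(L, Add(-2, L))) = Mul(-2, L, Add(-2, L)))
Pow(Add(Mul(Add(-4, -2), Pow(Add(Function('I')(-4), -5), -1)), Pow(2, 2)), 2) = Pow(Add(Mul(Add(-4, -2), Pow(Add(Mul(2, -4, Add(2, Mul(-1, -4))), -5), -1)), Pow(2, 2)), 2) = Pow(Add(Mul(-6, Pow(Add(Mul(2, -4, Add(2, 4)), -5), -1)), 4), 2) = Pow(Add(Mul(-6, Pow(Add(Mul(2, -4, 6), -5), -1)), 4), 2) = Pow(Add(Mul(-6, Pow(Add(-48, -5), -1)), 4), 2) = Pow(Add(Mul(-6, Pow(-53, -1)), 4), 2) = Pow(Add(Mul(-6, Rational(-1, 53)), 4), 2) = Pow(Add(Rational(6, 53), 4), 2) = Pow(Rational(218, 53), 2) = Rational(47524, 2809)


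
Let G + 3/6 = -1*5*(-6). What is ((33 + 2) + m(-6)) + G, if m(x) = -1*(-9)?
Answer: 147/2 ≈ 73.500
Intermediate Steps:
m(x) = 9
G = 59/2 (G = -½ - 1*5*(-6) = -½ - 5*(-6) = -½ + 30 = 59/2 ≈ 29.500)
((33 + 2) + m(-6)) + G = ((33 + 2) + 9) + 59/2 = (35 + 9) + 59/2 = 44 + 59/2 = 147/2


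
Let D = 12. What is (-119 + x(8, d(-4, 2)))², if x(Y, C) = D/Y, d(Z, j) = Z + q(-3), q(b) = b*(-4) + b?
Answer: 55225/4 ≈ 13806.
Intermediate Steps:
q(b) = -3*b (q(b) = -4*b + b = -3*b)
d(Z, j) = 9 + Z (d(Z, j) = Z - 3*(-3) = Z + 9 = 9 + Z)
x(Y, C) = 12/Y
(-119 + x(8, d(-4, 2)))² = (-119 + 12/8)² = (-119 + 12*(⅛))² = (-119 + 3/2)² = (-235/2)² = 55225/4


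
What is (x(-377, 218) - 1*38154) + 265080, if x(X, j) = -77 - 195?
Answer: 226654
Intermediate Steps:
x(X, j) = -272
(x(-377, 218) - 1*38154) + 265080 = (-272 - 1*38154) + 265080 = (-272 - 38154) + 265080 = -38426 + 265080 = 226654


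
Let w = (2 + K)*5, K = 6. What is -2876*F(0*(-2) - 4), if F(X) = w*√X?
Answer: -230080*I ≈ -2.3008e+5*I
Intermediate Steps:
w = 40 (w = (2 + 6)*5 = 8*5 = 40)
F(X) = 40*√X
-2876*F(0*(-2) - 4) = -115040*√(0*(-2) - 4) = -115040*√(0 - 4) = -115040*√(-4) = -115040*2*I = -230080*I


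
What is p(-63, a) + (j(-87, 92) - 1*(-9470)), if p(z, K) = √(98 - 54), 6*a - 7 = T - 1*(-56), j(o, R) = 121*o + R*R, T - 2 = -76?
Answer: 7407 + 2*√11 ≈ 7413.6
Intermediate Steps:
T = -74 (T = 2 - 76 = -74)
j(o, R) = R² + 121*o (j(o, R) = 121*o + R² = R² + 121*o)
a = -11/6 (a = 7/6 + (-74 - 1*(-56))/6 = 7/6 + (-74 + 56)/6 = 7/6 + (⅙)*(-18) = 7/6 - 3 = -11/6 ≈ -1.8333)
p(z, K) = 2*√11 (p(z, K) = √44 = 2*√11)
p(-63, a) + (j(-87, 92) - 1*(-9470)) = 2*√11 + ((92² + 121*(-87)) - 1*(-9470)) = 2*√11 + ((8464 - 10527) + 9470) = 2*√11 + (-2063 + 9470) = 2*√11 + 7407 = 7407 + 2*√11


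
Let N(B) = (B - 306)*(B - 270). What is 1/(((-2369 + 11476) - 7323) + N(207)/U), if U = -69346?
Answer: 69346/123707027 ≈ 0.00056057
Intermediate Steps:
N(B) = (-306 + B)*(-270 + B)
1/(((-2369 + 11476) - 7323) + N(207)/U) = 1/(((-2369 + 11476) - 7323) + (82620 + 207² - 576*207)/(-69346)) = 1/((9107 - 7323) + (82620 + 42849 - 119232)*(-1/69346)) = 1/(1784 + 6237*(-1/69346)) = 1/(1784 - 6237/69346) = 1/(123707027/69346) = 69346/123707027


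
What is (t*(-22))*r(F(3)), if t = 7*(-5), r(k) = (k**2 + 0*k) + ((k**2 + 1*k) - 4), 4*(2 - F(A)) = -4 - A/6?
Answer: 229845/16 ≈ 14365.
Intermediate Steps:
F(A) = 3 + A/24 (F(A) = 2 - (-4 - A/6)/4 = 2 + (1 + A/24) = 3 + A/24)
r(k) = -4 + k + 2*k**2 (r(k) = (k**2 + 0) + ((k**2 + k) - 4) = k**2 + ((k + k**2) - 4) = k**2 + (-4 + k + k**2) = -4 + k + 2*k**2)
t = -35
(t*(-22))*r(F(3)) = (-35*(-22))*(-4 + (3 + (1/24)*3) + 2*(3 + (1/24)*3)**2) = 770*(-4 + (3 + 1/8) + 2*(3 + 1/8)**2) = 770*(-4 + 25/8 + 2*(25/8)**2) = 770*(-4 + 25/8 + 2*(625/64)) = 770*(-4 + 25/8 + 625/32) = 770*(597/32) = 229845/16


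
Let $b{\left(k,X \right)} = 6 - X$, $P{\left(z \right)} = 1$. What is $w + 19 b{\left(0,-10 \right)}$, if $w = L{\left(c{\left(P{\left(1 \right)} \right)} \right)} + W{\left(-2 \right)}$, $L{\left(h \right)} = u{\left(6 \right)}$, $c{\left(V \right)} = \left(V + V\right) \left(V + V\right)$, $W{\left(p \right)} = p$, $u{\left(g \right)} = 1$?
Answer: $303$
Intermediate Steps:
$c{\left(V \right)} = 4 V^{2}$ ($c{\left(V \right)} = 2 V 2 V = 4 V^{2}$)
$L{\left(h \right)} = 1$
$w = -1$ ($w = 1 - 2 = -1$)
$w + 19 b{\left(0,-10 \right)} = -1 + 19 \left(6 - -10\right) = -1 + 19 \left(6 + 10\right) = -1 + 19 \cdot 16 = -1 + 304 = 303$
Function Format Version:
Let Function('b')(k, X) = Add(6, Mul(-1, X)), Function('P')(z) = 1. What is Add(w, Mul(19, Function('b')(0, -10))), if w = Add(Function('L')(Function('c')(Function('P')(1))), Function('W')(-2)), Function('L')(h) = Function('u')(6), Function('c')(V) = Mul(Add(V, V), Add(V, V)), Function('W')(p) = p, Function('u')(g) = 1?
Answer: 303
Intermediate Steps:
Function('c')(V) = Mul(4, Pow(V, 2)) (Function('c')(V) = Mul(Mul(2, V), Mul(2, V)) = Mul(4, Pow(V, 2)))
Function('L')(h) = 1
w = -1 (w = Add(1, -2) = -1)
Add(w, Mul(19, Function('b')(0, -10))) = Add(-1, Mul(19, Add(6, Mul(-1, -10)))) = Add(-1, Mul(19, Add(6, 10))) = Add(-1, Mul(19, 16)) = Add(-1, 304) = 303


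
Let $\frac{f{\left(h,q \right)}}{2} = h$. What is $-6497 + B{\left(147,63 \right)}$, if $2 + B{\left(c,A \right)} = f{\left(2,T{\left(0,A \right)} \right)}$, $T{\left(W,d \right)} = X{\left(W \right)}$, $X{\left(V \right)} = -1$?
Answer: $-6495$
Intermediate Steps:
$T{\left(W,d \right)} = -1$
$f{\left(h,q \right)} = 2 h$
$B{\left(c,A \right)} = 2$ ($B{\left(c,A \right)} = -2 + 2 \cdot 2 = -2 + 4 = 2$)
$-6497 + B{\left(147,63 \right)} = -6497 + 2 = -6495$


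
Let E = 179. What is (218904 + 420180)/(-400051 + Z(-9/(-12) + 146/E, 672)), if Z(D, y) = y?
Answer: -639084/399379 ≈ -1.6002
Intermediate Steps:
(218904 + 420180)/(-400051 + Z(-9/(-12) + 146/E, 672)) = (218904 + 420180)/(-400051 + 672) = 639084/(-399379) = 639084*(-1/399379) = -639084/399379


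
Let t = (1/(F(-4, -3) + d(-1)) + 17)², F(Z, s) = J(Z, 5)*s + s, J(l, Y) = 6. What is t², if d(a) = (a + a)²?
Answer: 6879707136/83521 ≈ 82371.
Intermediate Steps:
d(a) = 4*a² (d(a) = (2*a)² = 4*a²)
F(Z, s) = 7*s (F(Z, s) = 6*s + s = 7*s)
t = 82944/289 (t = (1/(7*(-3) + 4*(-1)²) + 17)² = (1/(-21 + 4*1) + 17)² = (1/(-21 + 4) + 17)² = (1/(-17) + 17)² = (-1/17 + 17)² = (288/17)² = 82944/289 ≈ 287.00)
t² = (82944/289)² = 6879707136/83521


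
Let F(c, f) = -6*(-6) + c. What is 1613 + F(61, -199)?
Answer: 1710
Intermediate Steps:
F(c, f) = 36 + c
1613 + F(61, -199) = 1613 + (36 + 61) = 1613 + 97 = 1710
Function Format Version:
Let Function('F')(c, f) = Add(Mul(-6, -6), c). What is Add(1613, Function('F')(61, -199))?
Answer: 1710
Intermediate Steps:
Function('F')(c, f) = Add(36, c)
Add(1613, Function('F')(61, -199)) = Add(1613, Add(36, 61)) = Add(1613, 97) = 1710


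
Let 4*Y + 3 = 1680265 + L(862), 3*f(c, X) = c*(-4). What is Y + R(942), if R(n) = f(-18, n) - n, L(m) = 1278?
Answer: 419467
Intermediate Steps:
f(c, X) = -4*c/3 (f(c, X) = (c*(-4))/3 = (-4*c)/3 = -4*c/3)
Y = 420385 (Y = -¾ + (1680265 + 1278)/4 = -¾ + (¼)*1681543 = -¾ + 1681543/4 = 420385)
R(n) = 24 - n (R(n) = -4/3*(-18) - n = 24 - n)
Y + R(942) = 420385 + (24 - 1*942) = 420385 + (24 - 942) = 420385 - 918 = 419467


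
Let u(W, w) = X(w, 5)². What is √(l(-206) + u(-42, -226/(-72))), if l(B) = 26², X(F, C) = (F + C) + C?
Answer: 5*√43993/36 ≈ 29.131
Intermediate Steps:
X(F, C) = F + 2*C (X(F, C) = (C + F) + C = F + 2*C)
l(B) = 676
u(W, w) = (10 + w)² (u(W, w) = (w + 2*5)² = (w + 10)² = (10 + w)²)
√(l(-206) + u(-42, -226/(-72))) = √(676 + (10 - 226/(-72))²) = √(676 + (10 - 226*(-1/72))²) = √(676 + (10 + 113/36)²) = √(676 + (473/36)²) = √(676 + 223729/1296) = √(1099825/1296) = 5*√43993/36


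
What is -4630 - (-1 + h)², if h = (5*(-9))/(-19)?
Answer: -1672106/361 ≈ -4631.9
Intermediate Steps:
h = 45/19 (h = -45*(-1/19) = 45/19 ≈ 2.3684)
-4630 - (-1 + h)² = -4630 - (-1 + 45/19)² = -4630 - (26/19)² = -4630 - 1*676/361 = -4630 - 676/361 = -1672106/361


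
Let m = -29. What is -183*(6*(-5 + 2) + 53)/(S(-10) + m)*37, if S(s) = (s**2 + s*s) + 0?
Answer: -78995/57 ≈ -1385.9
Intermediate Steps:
S(s) = 2*s**2 (S(s) = (s**2 + s**2) + 0 = 2*s**2 + 0 = 2*s**2)
-183*(6*(-5 + 2) + 53)/(S(-10) + m)*37 = -183*(6*(-5 + 2) + 53)/(2*(-10)**2 - 29)*37 = -183*(6*(-3) + 53)/(2*100 - 29)*37 = -183*(-18 + 53)/(200 - 29)*37 = -6405/171*37 = -183*35/171*37 = -2135/57*37 = -78995/57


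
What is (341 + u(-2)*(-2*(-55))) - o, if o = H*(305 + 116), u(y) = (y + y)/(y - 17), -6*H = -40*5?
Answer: -779143/57 ≈ -13669.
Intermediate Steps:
H = 100/3 (H = -(-20)*5/3 = -⅙*(-200) = 100/3 ≈ 33.333)
u(y) = 2*y/(-17 + y) (u(y) = (2*y)/(-17 + y) = 2*y/(-17 + y))
o = 42100/3 (o = 100*(305 + 116)/3 = (100/3)*421 = 42100/3 ≈ 14033.)
(341 + u(-2)*(-2*(-55))) - o = (341 + (2*(-2)/(-17 - 2))*(-2*(-55))) - 1*42100/3 = (341 + (2*(-2)/(-19))*110) - 42100/3 = (341 + (2*(-2)*(-1/19))*110) - 42100/3 = (341 + (4/19)*110) - 42100/3 = (341 + 440/19) - 42100/3 = 6919/19 - 42100/3 = -779143/57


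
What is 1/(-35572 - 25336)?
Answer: -1/60908 ≈ -1.6418e-5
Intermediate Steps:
1/(-35572 - 25336) = 1/(-60908) = -1/60908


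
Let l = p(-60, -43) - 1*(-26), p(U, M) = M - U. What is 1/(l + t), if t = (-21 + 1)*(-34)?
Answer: 1/723 ≈ 0.0013831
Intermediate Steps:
l = 43 (l = (-43 - 1*(-60)) - 1*(-26) = (-43 + 60) + 26 = 17 + 26 = 43)
t = 680 (t = -20*(-34) = 680)
1/(l + t) = 1/(43 + 680) = 1/723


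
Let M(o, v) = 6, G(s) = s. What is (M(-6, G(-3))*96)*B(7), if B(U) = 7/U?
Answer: 576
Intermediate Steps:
(M(-6, G(-3))*96)*B(7) = (6*96)*(7/7) = 576*(7*(⅐)) = 576*1 = 576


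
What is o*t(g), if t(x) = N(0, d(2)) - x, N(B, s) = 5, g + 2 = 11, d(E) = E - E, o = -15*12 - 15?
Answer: 780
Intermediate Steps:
o = -195 (o = -180 - 15 = -195)
d(E) = 0
g = 9 (g = -2 + 11 = 9)
t(x) = 5 - x
o*t(g) = -195*(5 - 1*9) = -195*(5 - 9) = -195*(-4) = 780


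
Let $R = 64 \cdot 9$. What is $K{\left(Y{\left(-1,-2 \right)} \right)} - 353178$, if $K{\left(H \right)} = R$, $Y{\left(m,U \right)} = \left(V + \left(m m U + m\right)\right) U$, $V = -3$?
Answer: $-352602$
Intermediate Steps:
$Y{\left(m,U \right)} = U \left(-3 + m + U m^{2}\right)$ ($Y{\left(m,U \right)} = \left(-3 + \left(m m U + m\right)\right) U = \left(-3 + \left(m^{2} U + m\right)\right) U = \left(-3 + \left(U m^{2} + m\right)\right) U = \left(-3 + \left(m + U m^{2}\right)\right) U = \left(-3 + m + U m^{2}\right) U = U \left(-3 + m + U m^{2}\right)$)
$R = 576$
$K{\left(H \right)} = 576$
$K{\left(Y{\left(-1,-2 \right)} \right)} - 353178 = 576 - 353178 = -352602$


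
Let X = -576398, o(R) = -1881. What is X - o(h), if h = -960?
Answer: -574517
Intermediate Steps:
X - o(h) = -576398 - 1*(-1881) = -576398 + 1881 = -574517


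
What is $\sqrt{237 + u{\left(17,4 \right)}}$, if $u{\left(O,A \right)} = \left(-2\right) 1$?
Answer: $\sqrt{235} \approx 15.33$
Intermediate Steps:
$u{\left(O,A \right)} = -2$
$\sqrt{237 + u{\left(17,4 \right)}} = \sqrt{237 - 2} = \sqrt{235}$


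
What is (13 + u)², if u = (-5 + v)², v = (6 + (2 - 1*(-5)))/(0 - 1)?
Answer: 113569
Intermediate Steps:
v = -13 (v = (6 + (2 + 5))/(-1) = (6 + 7)*(-1) = 13*(-1) = -13)
u = 324 (u = (-5 - 13)² = (-18)² = 324)
(13 + u)² = (13 + 324)² = 337² = 113569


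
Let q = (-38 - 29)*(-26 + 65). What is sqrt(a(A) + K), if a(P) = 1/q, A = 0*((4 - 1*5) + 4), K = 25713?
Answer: 2*sqrt(43890605421)/2613 ≈ 160.35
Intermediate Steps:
A = 0 (A = 0*((4 - 5) + 4) = 0*(-1 + 4) = 0*3 = 0)
q = -2613 (q = -67*39 = -2613)
a(P) = -1/2613 (a(P) = 1/(-2613) = -1/2613)
sqrt(a(A) + K) = sqrt(-1/2613 + 25713) = sqrt(67188068/2613) = 2*sqrt(43890605421)/2613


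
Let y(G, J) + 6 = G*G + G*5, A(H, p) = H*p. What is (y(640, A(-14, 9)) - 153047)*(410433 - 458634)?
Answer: -12520065147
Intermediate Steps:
y(G, J) = -6 + G² + 5*G (y(G, J) = -6 + (G*G + G*5) = -6 + (G² + 5*G) = -6 + G² + 5*G)
(y(640, A(-14, 9)) - 153047)*(410433 - 458634) = ((-6 + 640² + 5*640) - 153047)*(410433 - 458634) = ((-6 + 409600 + 3200) - 153047)*(-48201) = (412794 - 153047)*(-48201) = 259747*(-48201) = -12520065147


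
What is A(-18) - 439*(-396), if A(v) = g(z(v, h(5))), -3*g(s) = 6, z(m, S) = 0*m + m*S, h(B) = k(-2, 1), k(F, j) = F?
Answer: 173842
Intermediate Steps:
h(B) = -2
z(m, S) = S*m (z(m, S) = 0 + S*m = S*m)
g(s) = -2 (g(s) = -⅓*6 = -2)
A(v) = -2
A(-18) - 439*(-396) = -2 - 439*(-396) = -2 + 173844 = 173842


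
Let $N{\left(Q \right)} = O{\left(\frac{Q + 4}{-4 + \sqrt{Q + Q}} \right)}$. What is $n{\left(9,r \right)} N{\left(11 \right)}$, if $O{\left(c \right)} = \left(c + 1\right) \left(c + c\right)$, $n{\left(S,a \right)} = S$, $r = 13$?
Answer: $\frac{270 \left(11 + \sqrt{22}\right)}{\left(4 - \sqrt{22}\right)^{2}} \approx 8887.4$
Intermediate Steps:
$O{\left(c \right)} = 2 c \left(1 + c\right)$ ($O{\left(c \right)} = \left(1 + c\right) 2 c = 2 c \left(1 + c\right)$)
$N{\left(Q \right)} = \frac{2 \left(1 + \frac{4 + Q}{-4 + \sqrt{2} \sqrt{Q}}\right) \left(4 + Q\right)}{-4 + \sqrt{2} \sqrt{Q}}$ ($N{\left(Q \right)} = 2 \frac{Q + 4}{-4 + \sqrt{Q + Q}} \left(1 + \frac{Q + 4}{-4 + \sqrt{Q + Q}}\right) = 2 \frac{4 + Q}{-4 + \sqrt{2 Q}} \left(1 + \frac{4 + Q}{-4 + \sqrt{2 Q}}\right) = 2 \frac{4 + Q}{-4 + \sqrt{2} \sqrt{Q}} \left(1 + \frac{4 + Q}{-4 + \sqrt{2} \sqrt{Q}}\right) = \frac{2 \left(1 + \frac{4 + Q}{-4 + \sqrt{2} \sqrt{Q}}\right) \left(4 + Q\right)}{-4 + \sqrt{2} \sqrt{Q}}$)
$n{\left(9,r \right)} N{\left(11 \right)} = 9 \frac{2 \left(4 + 11\right) \left(11 + \sqrt{2} \sqrt{11}\right)}{\left(-4 + \sqrt{2} \sqrt{11}\right)^{2}} = 9 \cdot 2 \frac{1}{\left(-4 + \sqrt{22}\right)^{2}} \cdot 15 \left(11 + \sqrt{22}\right) = 9 \frac{30 \left(11 + \sqrt{22}\right)}{\left(-4 + \sqrt{22}\right)^{2}} = \frac{270 \left(11 + \sqrt{22}\right)}{\left(-4 + \sqrt{22}\right)^{2}}$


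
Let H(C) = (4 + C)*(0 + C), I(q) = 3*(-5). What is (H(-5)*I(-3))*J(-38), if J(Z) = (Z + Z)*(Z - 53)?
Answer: -518700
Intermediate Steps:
I(q) = -15
J(Z) = 2*Z*(-53 + Z) (J(Z) = (2*Z)*(-53 + Z) = 2*Z*(-53 + Z))
H(C) = C*(4 + C) (H(C) = (4 + C)*C = C*(4 + C))
(H(-5)*I(-3))*J(-38) = (-5*(4 - 5)*(-15))*(2*(-38)*(-53 - 38)) = (-5*(-1)*(-15))*(2*(-38)*(-91)) = (5*(-15))*6916 = -75*6916 = -518700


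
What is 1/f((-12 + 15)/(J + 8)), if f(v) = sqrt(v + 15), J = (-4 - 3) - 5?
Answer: 2*sqrt(57)/57 ≈ 0.26491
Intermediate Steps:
J = -12 (J = -7 - 5 = -12)
f(v) = sqrt(15 + v)
1/f((-12 + 15)/(J + 8)) = 1/(sqrt(15 + (-12 + 15)/(-12 + 8))) = 1/(sqrt(15 + 3/(-4))) = 1/(sqrt(15 + 3*(-1/4))) = 1/(sqrt(15 - 3/4)) = 1/(sqrt(57/4)) = 1/(sqrt(57)/2) = 2*sqrt(57)/57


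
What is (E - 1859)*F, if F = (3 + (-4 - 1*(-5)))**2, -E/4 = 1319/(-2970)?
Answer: -44127632/1485 ≈ -29716.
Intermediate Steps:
E = 2638/1485 (E = -5276/(-2970) = -5276*(-1)/2970 = -4*(-1319/2970) = 2638/1485 ≈ 1.7764)
F = 16 (F = (3 + (-4 + 5))**2 = (3 + 1)**2 = 4**2 = 16)
(E - 1859)*F = (2638/1485 - 1859)*16 = -2757977/1485*16 = -44127632/1485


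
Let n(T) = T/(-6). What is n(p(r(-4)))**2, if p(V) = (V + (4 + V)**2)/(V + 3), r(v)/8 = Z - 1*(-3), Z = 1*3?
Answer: 1893376/23409 ≈ 80.882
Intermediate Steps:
Z = 3
r(v) = 48 (r(v) = 8*(3 - 1*(-3)) = 8*(3 + 3) = 8*6 = 48)
p(V) = (V + (4 + V)**2)/(3 + V)
n(T) = -T/6 (n(T) = T*(-1/6) = -T/6)
n(p(r(-4)))**2 = (-(48 + (4 + 48)**2)/(6*(3 + 48)))**2 = (-(48 + 52**2)/(6*51))**2 = (-(48 + 2704)/306)**2 = (-2752/306)**2 = (-1/6*2752/51)**2 = (-1376/153)**2 = 1893376/23409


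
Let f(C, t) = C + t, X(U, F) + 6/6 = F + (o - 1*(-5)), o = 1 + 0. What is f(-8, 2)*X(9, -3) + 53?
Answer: 41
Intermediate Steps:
o = 1
X(U, F) = 5 + F (X(U, F) = -1 + (F + (1 - 1*(-5))) = -1 + (F + (1 + 5)) = -1 + (F + 6) = -1 + (6 + F) = 5 + F)
f(-8, 2)*X(9, -3) + 53 = (-8 + 2)*(5 - 3) + 53 = -6*2 + 53 = -12 + 53 = 41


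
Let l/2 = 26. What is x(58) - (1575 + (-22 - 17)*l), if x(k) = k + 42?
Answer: 553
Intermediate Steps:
l = 52 (l = 2*26 = 52)
x(k) = 42 + k
x(58) - (1575 + (-22 - 17)*l) = (42 + 58) - (1575 + (-22 - 17)*52) = 100 - (1575 - 39*52) = 100 - (1575 - 2028) = 100 - 1*(-453) = 100 + 453 = 553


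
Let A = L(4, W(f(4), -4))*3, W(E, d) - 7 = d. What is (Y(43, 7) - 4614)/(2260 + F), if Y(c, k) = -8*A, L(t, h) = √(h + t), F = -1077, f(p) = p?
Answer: -4614/1183 - 24*√7/1183 ≈ -3.9539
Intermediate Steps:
W(E, d) = 7 + d
A = 3*√7 (A = √((7 - 4) + 4)*3 = √(3 + 4)*3 = √7*3 = 3*√7 ≈ 7.9373)
Y(c, k) = -24*√7
(Y(43, 7) - 4614)/(2260 + F) = (-24*√7 - 4614)/(2260 - 1077) = (-4614 - 24*√7)/1183 = (-4614 - 24*√7)*(1/1183) = -4614/1183 - 24*√7/1183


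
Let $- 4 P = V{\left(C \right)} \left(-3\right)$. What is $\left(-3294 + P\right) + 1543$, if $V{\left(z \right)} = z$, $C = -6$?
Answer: $- \frac{3511}{2} \approx -1755.5$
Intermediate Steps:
$P = - \frac{9}{2}$ ($P = - \frac{\left(-6\right) \left(-3\right)}{4} = \left(- \frac{1}{4}\right) 18 = - \frac{9}{2} \approx -4.5$)
$\left(-3294 + P\right) + 1543 = \left(-3294 - \frac{9}{2}\right) + 1543 = - \frac{6597}{2} + 1543 = - \frac{3511}{2}$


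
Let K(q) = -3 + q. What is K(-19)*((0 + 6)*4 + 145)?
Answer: -3718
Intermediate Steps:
K(-19)*((0 + 6)*4 + 145) = (-3 - 19)*((0 + 6)*4 + 145) = -22*(6*4 + 145) = -22*(24 + 145) = -22*169 = -3718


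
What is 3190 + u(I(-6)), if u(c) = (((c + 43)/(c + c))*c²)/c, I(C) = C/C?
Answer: 3212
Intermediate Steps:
I(C) = 1
u(c) = 43/2 + c/2 (u(c) = (((43 + c)/((2*c)))*c²)/c = (((43 + c)*(1/(2*c)))*c²)/c = (((43 + c)/(2*c))*c²)/c = (c*(43 + c)/2)/c = 43/2 + c/2)
3190 + u(I(-6)) = 3190 + (43/2 + (½)*1) = 3190 + (43/2 + ½) = 3190 + 22 = 3212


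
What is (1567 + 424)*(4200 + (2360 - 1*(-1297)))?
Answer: 15643287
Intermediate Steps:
(1567 + 424)*(4200 + (2360 - 1*(-1297))) = 1991*(4200 + (2360 + 1297)) = 1991*(4200 + 3657) = 1991*7857 = 15643287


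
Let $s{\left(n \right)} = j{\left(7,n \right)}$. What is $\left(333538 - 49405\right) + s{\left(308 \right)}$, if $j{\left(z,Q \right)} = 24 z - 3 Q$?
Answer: $283377$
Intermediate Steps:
$j{\left(z,Q \right)} = - 3 Q + 24 z$
$s{\left(n \right)} = 168 - 3 n$ ($s{\left(n \right)} = - 3 n + 24 \cdot 7 = - 3 n + 168 = 168 - 3 n$)
$\left(333538 - 49405\right) + s{\left(308 \right)} = \left(333538 - 49405\right) + \left(168 - 924\right) = 284133 + \left(168 - 924\right) = 284133 - 756 = 283377$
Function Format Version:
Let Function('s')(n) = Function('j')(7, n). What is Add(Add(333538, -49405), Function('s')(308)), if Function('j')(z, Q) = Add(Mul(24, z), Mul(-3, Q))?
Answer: 283377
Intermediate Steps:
Function('j')(z, Q) = Add(Mul(-3, Q), Mul(24, z))
Function('s')(n) = Add(168, Mul(-3, n)) (Function('s')(n) = Add(Mul(-3, n), Mul(24, 7)) = Add(Mul(-3, n), 168) = Add(168, Mul(-3, n)))
Add(Add(333538, -49405), Function('s')(308)) = Add(Add(333538, -49405), Add(168, Mul(-3, 308))) = Add(284133, Add(168, -924)) = Add(284133, -756) = 283377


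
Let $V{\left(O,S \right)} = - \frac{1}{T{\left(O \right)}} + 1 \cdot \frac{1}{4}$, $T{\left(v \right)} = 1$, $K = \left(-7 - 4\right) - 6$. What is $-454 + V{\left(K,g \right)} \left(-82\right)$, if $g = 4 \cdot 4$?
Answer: $- \frac{785}{2} \approx -392.5$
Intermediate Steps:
$g = 16$
$K = -17$ ($K = -11 - 6 = -17$)
$V{\left(O,S \right)} = - \frac{3}{4}$ ($V{\left(O,S \right)} = - 1^{-1} + 1 \cdot \frac{1}{4} = \left(-1\right) 1 + 1 \cdot \frac{1}{4} = -1 + \frac{1}{4} = - \frac{3}{4}$)
$-454 + V{\left(K,g \right)} \left(-82\right) = -454 - - \frac{123}{2} = -454 + \frac{123}{2} = - \frac{785}{2}$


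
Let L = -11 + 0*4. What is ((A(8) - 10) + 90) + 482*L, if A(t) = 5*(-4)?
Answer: -5242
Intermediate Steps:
A(t) = -20
L = -11 (L = -11 + 0 = -11)
((A(8) - 10) + 90) + 482*L = ((-20 - 10) + 90) + 482*(-11) = (-30 + 90) - 5302 = 60 - 5302 = -5242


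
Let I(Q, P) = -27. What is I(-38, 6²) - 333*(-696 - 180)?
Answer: 291681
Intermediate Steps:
I(-38, 6²) - 333*(-696 - 180) = -27 - 333*(-696 - 180) = -27 - 333*(-876) = -27 + 291708 = 291681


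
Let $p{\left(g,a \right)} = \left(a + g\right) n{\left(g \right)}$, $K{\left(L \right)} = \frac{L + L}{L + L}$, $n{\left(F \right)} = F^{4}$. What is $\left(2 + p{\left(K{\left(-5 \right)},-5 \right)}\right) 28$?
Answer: $-56$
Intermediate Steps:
$K{\left(L \right)} = 1$ ($K{\left(L \right)} = \frac{2 L}{2 L} = 2 L \frac{1}{2 L} = 1$)
$p{\left(g,a \right)} = g^{4} \left(a + g\right)$ ($p{\left(g,a \right)} = \left(a + g\right) g^{4} = g^{4} \left(a + g\right)$)
$\left(2 + p{\left(K{\left(-5 \right)},-5 \right)}\right) 28 = \left(2 + 1^{4} \left(-5 + 1\right)\right) 28 = \left(2 + 1 \left(-4\right)\right) 28 = \left(2 - 4\right) 28 = \left(-2\right) 28 = -56$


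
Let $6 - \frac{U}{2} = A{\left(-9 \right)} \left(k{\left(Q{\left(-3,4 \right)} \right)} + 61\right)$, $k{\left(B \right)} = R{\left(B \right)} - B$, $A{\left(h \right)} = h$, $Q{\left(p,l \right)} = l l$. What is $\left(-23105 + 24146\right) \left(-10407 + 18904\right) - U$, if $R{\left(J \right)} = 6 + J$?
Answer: $8844159$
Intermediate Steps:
$Q{\left(p,l \right)} = l^{2}$
$k{\left(B \right)} = 6$ ($k{\left(B \right)} = \left(6 + B\right) - B = 6$)
$U = 1218$ ($U = 12 - 2 \left(- 9 \left(6 + 61\right)\right) = 12 - 2 \left(\left(-9\right) 67\right) = 12 - -1206 = 12 + 1206 = 1218$)
$\left(-23105 + 24146\right) \left(-10407 + 18904\right) - U = \left(-23105 + 24146\right) \left(-10407 + 18904\right) - 1218 = 1041 \cdot 8497 - 1218 = 8845377 - 1218 = 8844159$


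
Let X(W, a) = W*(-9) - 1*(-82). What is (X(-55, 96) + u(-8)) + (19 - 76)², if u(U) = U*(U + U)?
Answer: 3954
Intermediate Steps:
u(U) = 2*U² (u(U) = U*(2*U) = 2*U²)
X(W, a) = 82 - 9*W (X(W, a) = -9*W + 82 = 82 - 9*W)
(X(-55, 96) + u(-8)) + (19 - 76)² = ((82 - 9*(-55)) + 2*(-8)²) + (19 - 76)² = ((82 + 495) + 2*64) + (-57)² = (577 + 128) + 3249 = 705 + 3249 = 3954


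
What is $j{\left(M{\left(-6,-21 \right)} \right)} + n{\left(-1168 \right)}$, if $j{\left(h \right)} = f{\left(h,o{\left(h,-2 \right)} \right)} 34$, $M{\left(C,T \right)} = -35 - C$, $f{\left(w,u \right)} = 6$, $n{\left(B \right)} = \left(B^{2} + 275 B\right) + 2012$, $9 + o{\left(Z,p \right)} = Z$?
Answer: $1045240$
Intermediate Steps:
$o{\left(Z,p \right)} = -9 + Z$
$n{\left(B \right)} = 2012 + B^{2} + 275 B$
$j{\left(h \right)} = 204$ ($j{\left(h \right)} = 6 \cdot 34 = 204$)
$j{\left(M{\left(-6,-21 \right)} \right)} + n{\left(-1168 \right)} = 204 + \left(2012 + \left(-1168\right)^{2} + 275 \left(-1168\right)\right) = 204 + \left(2012 + 1364224 - 321200\right) = 204 + 1045036 = 1045240$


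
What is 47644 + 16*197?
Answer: 50796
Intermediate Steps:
47644 + 16*197 = 47644 + 3152 = 50796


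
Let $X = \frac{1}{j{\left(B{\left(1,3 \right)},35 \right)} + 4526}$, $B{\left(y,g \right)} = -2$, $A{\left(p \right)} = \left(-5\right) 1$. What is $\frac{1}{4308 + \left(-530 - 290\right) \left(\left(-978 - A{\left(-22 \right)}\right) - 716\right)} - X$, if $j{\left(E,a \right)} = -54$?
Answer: $- \frac{86551}{388305996} \approx -0.00022289$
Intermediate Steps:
$A{\left(p \right)} = -5$
$X = \frac{1}{4472}$ ($X = \frac{1}{-54 + 4526} = \frac{1}{4472} \approx 0.00022361$)
$\frac{1}{4308 + \left(-530 - 290\right) \left(\left(-978 - A{\left(-22 \right)}\right) - 716\right)} - X = \frac{1}{4308 + \left(-530 - 290\right) \left(\left(-978 - -5\right) - 716\right)} - \frac{1}{4472} = \frac{1}{4308 - 820 \left(\left(-978 + 5\right) - 716\right)} - \frac{1}{4472} = \frac{1}{4308 - 820 \left(-973 - 716\right)} - \frac{1}{4472} = \frac{1}{4308 - -1384980} - \frac{1}{4472} = \frac{1}{4308 + 1384980} - \frac{1}{4472} = \frac{1}{1389288} - \frac{1}{4472} = - \frac{86551}{388305996}$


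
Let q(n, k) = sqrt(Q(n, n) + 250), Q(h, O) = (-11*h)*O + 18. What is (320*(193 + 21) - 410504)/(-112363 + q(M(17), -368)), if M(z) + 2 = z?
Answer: 1601285113/526060249 + 14251*I*sqrt(2207)/526060249 ≈ 3.0439 + 0.0012727*I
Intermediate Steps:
Q(h, O) = 18 - 11*O*h (Q(h, O) = -11*O*h + 18 = 18 - 11*O*h)
M(z) = -2 + z
q(n, k) = sqrt(268 - 11*n**2) (q(n, k) = sqrt((18 - 11*n*n) + 250) = sqrt((18 - 11*n**2) + 250) = sqrt(268 - 11*n**2))
(320*(193 + 21) - 410504)/(-112363 + q(M(17), -368)) = (320*(193 + 21) - 410504)/(-112363 + sqrt(268 - 11*(-2 + 17)**2)) = (320*214 - 410504)/(-112363 + sqrt(268 - 11*15**2)) = (68480 - 410504)/(-112363 + sqrt(268 - 11*225)) = -342024/(-112363 + sqrt(268 - 2475)) = -342024/(-112363 + sqrt(-2207)) = -342024/(-112363 + I*sqrt(2207))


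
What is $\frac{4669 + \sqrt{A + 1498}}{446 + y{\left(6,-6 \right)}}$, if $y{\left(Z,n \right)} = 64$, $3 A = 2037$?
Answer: $\frac{4669}{510} + \frac{\sqrt{2177}}{510} \approx 9.2464$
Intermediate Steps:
$A = 679$ ($A = \frac{1}{3} \cdot 2037 = 679$)
$\frac{4669 + \sqrt{A + 1498}}{446 + y{\left(6,-6 \right)}} = \frac{4669 + \sqrt{679 + 1498}}{446 + 64} = \frac{4669 + \sqrt{2177}}{510} = \left(4669 + \sqrt{2177}\right) \frac{1}{510} = \frac{4669}{510} + \frac{\sqrt{2177}}{510}$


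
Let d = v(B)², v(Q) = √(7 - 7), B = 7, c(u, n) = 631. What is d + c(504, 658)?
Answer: 631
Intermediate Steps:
v(Q) = 0 (v(Q) = √0 = 0)
d = 0 (d = 0² = 0)
d + c(504, 658) = 0 + 631 = 631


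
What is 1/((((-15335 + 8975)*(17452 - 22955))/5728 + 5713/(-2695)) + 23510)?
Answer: 1929620/57151590767 ≈ 3.3763e-5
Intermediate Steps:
1/((((-15335 + 8975)*(17452 - 22955))/5728 + 5713/(-2695)) + 23510) = 1/((-6360*(-5503)*(1/5728) + 5713*(-1/2695)) + 23510) = 1/((34999080*(1/5728) - 5713/2695) + 23510) = 1/((4374885/716 - 5713/2695) + 23510) = 1/(11786224567/1929620 + 23510) = 1/(57151590767/1929620) = 1929620/57151590767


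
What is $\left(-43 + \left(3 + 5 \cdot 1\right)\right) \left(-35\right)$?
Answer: $1225$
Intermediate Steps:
$\left(-43 + \left(3 + 5 \cdot 1\right)\right) \left(-35\right) = \left(-43 + \left(3 + 5\right)\right) \left(-35\right) = \left(-43 + 8\right) \left(-35\right) = \left(-35\right) \left(-35\right) = 1225$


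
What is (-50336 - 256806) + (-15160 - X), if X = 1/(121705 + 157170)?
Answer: -89881970251/278875 ≈ -3.2230e+5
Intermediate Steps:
X = 1/278875 ≈ 3.5858e-6
(-50336 - 256806) + (-15160 - X) = (-50336 - 256806) + (-15160 - 1*1/278875) = -307142 + (-15160 - 1/278875) = -307142 - 4227745001/278875 = -89881970251/278875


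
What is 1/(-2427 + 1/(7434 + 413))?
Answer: -7847/19044668 ≈ -0.00041203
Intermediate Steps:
1/(-2427 + 1/(7434 + 413)) = 1/(-2427 + 1/7847) = 1/(-19044668/7847) = -7847/19044668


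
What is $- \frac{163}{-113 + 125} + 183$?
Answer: $\frac{2033}{12} \approx 169.42$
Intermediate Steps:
$- \frac{163}{-113 + 125} + 183 = - \frac{163}{12} + 183 = \frac{2033}{12}$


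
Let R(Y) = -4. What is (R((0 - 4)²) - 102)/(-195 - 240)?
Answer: 106/435 ≈ 0.24368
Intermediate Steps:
(R((0 - 4)²) - 102)/(-195 - 240) = (-4 - 102)/(-195 - 240) = -106/(-435) = -106*(-1/435) = 106/435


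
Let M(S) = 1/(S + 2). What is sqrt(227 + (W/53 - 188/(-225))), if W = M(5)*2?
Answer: sqrt(7056057533)/5565 ≈ 15.094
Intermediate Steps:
M(S) = 1/(2 + S)
W = 2/7 (W = 2/(2 + 5) = 2/7 ≈ 0.28571)
sqrt(227 + (W/53 - 188/(-225))) = sqrt(227 + ((2/7)/53 - 188/(-225))) = sqrt(227 + ((2/7)*(1/53) - 188*(-1/225))) = sqrt(227 + (2/371 + 188/225)) = sqrt(227 + 70198/83475) = sqrt(19019023/83475) = sqrt(7056057533)/5565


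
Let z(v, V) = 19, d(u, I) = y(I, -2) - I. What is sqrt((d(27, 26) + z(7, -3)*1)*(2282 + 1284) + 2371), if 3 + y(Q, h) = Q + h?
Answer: sqrt(52295) ≈ 228.68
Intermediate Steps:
y(Q, h) = -3 + Q + h (y(Q, h) = -3 + (Q + h) = -3 + Q + h)
d(u, I) = -5 (d(u, I) = (-3 + I - 2) - I = (-5 + I) - I = -5)
sqrt((d(27, 26) + z(7, -3)*1)*(2282 + 1284) + 2371) = sqrt((-5 + 19*1)*(2282 + 1284) + 2371) = sqrt((-5 + 19)*3566 + 2371) = sqrt(14*3566 + 2371) = sqrt(49924 + 2371) = sqrt(52295)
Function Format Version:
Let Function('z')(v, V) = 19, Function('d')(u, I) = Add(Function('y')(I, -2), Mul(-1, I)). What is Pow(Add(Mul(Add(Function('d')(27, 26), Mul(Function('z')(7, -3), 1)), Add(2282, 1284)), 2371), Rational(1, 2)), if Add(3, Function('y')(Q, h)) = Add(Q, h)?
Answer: Pow(52295, Rational(1, 2)) ≈ 228.68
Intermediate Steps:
Function('y')(Q, h) = Add(-3, Q, h) (Function('y')(Q, h) = Add(-3, Add(Q, h)) = Add(-3, Q, h))
Function('d')(u, I) = -5 (Function('d')(u, I) = Add(Add(-3, I, -2), Mul(-1, I)) = Add(Add(-5, I), Mul(-1, I)) = -5)
Pow(Add(Mul(Add(Function('d')(27, 26), Mul(Function('z')(7, -3), 1)), Add(2282, 1284)), 2371), Rational(1, 2)) = Pow(Add(Mul(Add(-5, Mul(19, 1)), Add(2282, 1284)), 2371), Rational(1, 2)) = Pow(Add(Mul(Add(-5, 19), 3566), 2371), Rational(1, 2)) = Pow(Add(Mul(14, 3566), 2371), Rational(1, 2)) = Pow(Add(49924, 2371), Rational(1, 2)) = Pow(52295, Rational(1, 2))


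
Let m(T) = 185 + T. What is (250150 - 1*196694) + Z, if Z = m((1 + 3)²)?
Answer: 53657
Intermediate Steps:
Z = 201 (Z = 185 + (1 + 3)² = 185 + 4² = 185 + 16 = 201)
(250150 - 1*196694) + Z = (250150 - 1*196694) + 201 = (250150 - 196694) + 201 = 53456 + 201 = 53657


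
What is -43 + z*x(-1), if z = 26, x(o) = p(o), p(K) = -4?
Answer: -147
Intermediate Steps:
x(o) = -4
-43 + z*x(-1) = -43 + 26*(-4) = -43 - 104 = -147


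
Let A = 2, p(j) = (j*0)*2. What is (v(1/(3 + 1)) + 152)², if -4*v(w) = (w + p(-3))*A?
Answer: 1476225/64 ≈ 23066.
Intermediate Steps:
p(j) = 0 (p(j) = 0*2 = 0)
v(w) = -w/2 (v(w) = -(w + 0)*2/4 = -w*2/4 = -w/2)
(v(1/(3 + 1)) + 152)² = (-1/(2*(3 + 1)) + 152)² = (-½/4 + 152)² = (-½*¼ + 152)² = (-⅛ + 152)² = (1215/8)² = 1476225/64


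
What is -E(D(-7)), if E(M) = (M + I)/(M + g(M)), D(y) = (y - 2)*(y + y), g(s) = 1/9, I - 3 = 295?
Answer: -3816/1135 ≈ -3.3621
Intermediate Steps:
I = 298 (I = 3 + 295 = 298)
g(s) = ⅑
D(y) = 2*y*(-2 + y) (D(y) = (-2 + y)*(2*y) = 2*y*(-2 + y))
E(M) = (298 + M)/(⅑ + M) (E(M) = (M + 298)/(M + ⅑) = (298 + M)/(⅑ + M))
-E(D(-7)) = -9*(298 + 2*(-7)*(-2 - 7))/(1 + 9*(2*(-7)*(-2 - 7))) = -9*(298 + 2*(-7)*(-9))/(1 + 9*(2*(-7)*(-9))) = -9*(298 + 126)/(1 + 9*126) = -9*424/(1 + 1134) = -9*424/1135 = -1*3816/1135 = -3816/1135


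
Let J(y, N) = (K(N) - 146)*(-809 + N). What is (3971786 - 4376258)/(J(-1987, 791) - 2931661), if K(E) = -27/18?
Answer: 202236/1464503 ≈ 0.13809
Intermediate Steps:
K(E) = -3/2 (K(E) = -27*1/18 = -3/2)
J(y, N) = 238655/2 - 295*N/2 (J(y, N) = (-3/2 - 146)*(-809 + N) = -295*(-809 + N)/2 = 238655/2 - 295*N/2)
(3971786 - 4376258)/(J(-1987, 791) - 2931661) = (3971786 - 4376258)/((238655/2 - 295/2*791) - 2931661) = -404472/((238655/2 - 233345/2) - 2931661) = -404472/(2655 - 2931661) = -404472/(-2929006) = -404472*(-1/2929006) = 202236/1464503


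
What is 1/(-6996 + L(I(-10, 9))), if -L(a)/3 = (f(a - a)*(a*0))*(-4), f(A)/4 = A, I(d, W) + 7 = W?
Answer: -1/6996 ≈ -0.00014294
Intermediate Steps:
I(d, W) = -7 + W
f(A) = 4*A
L(a) = 0 (L(a) = -3*(4*(a - a))*(a*0)*(-4) = -3*(4*0)*0*(-4) = -3*0*0*(-4) = -0*(-4) = -3*0 = 0)
1/(-6996 + L(I(-10, 9))) = 1/(-6996 + 0) = 1/(-6996) = -1/6996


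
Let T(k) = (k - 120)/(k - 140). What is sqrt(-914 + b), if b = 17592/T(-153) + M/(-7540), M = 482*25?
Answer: sqrt(500461485342)/5278 ≈ 134.03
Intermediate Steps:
M = 12050
T(k) = (-120 + k)/(-140 + k)
b = 99644381/5278 (b = 17592/(((-120 - 153)/(-140 - 153))) + 12050/(-7540) = 17592/((-273/(-293))) + 12050*(-1/7540) = 17592/((-1/293*(-273))) - 1205/754 = 17592/(273/293) - 1205/754 = 17592*(293/273) - 1205/754 = 1718152/91 - 1205/754 = 99644381/5278 ≈ 18879.)
sqrt(-914 + b) = sqrt(-914 + 99644381/5278) = sqrt(94820289/5278) = sqrt(500461485342)/5278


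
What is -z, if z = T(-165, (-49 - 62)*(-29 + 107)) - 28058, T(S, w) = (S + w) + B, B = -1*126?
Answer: 37007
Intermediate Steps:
B = -126
T(S, w) = -126 + S + w (T(S, w) = (S + w) - 126 = -126 + S + w)
z = -37007 (z = (-126 - 165 + (-49 - 62)*(-29 + 107)) - 28058 = (-126 - 165 - 111*78) - 28058 = (-126 - 165 - 8658) - 28058 = -8949 - 28058 = -37007)
-z = -1*(-37007) = 37007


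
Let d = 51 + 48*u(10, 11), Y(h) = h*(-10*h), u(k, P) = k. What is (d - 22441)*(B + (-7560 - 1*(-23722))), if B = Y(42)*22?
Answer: 8148723380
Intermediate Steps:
Y(h) = -10*h²
d = 531 (d = 51 + 48*10 = 51 + 480 = 531)
B = -388080 (B = -10*42²*22 = -10*1764*22 = -17640*22 = -388080)
(d - 22441)*(B + (-7560 - 1*(-23722))) = (531 - 22441)*(-388080 + (-7560 - 1*(-23722))) = -21910*(-388080 + (-7560 + 23722)) = -21910*(-388080 + 16162) = -21910*(-371918) = 8148723380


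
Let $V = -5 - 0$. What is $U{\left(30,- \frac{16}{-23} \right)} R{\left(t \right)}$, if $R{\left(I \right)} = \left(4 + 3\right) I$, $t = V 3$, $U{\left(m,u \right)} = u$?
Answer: $- \frac{1680}{23} \approx -73.043$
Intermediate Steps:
$V = -5$ ($V = -5 + 0 = -5$)
$t = -15$ ($t = \left(-5\right) 3 = -15$)
$R{\left(I \right)} = 7 I$
$U{\left(30,- \frac{16}{-23} \right)} R{\left(t \right)} = - \frac{16}{-23} \cdot 7 \left(-15\right) = \left(-16\right) \left(- \frac{1}{23}\right) \left(-105\right) = \frac{16}{23} \left(-105\right) = - \frac{1680}{23}$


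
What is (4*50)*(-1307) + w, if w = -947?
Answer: -262347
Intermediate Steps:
(4*50)*(-1307) + w = (4*50)*(-1307) - 947 = 200*(-1307) - 947 = -261400 - 947 = -262347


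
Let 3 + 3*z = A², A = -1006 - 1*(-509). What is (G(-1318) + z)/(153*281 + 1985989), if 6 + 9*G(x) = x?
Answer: 369847/9130419 ≈ 0.040507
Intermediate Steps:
G(x) = -⅔ + x/9
A = -497 (A = -1006 + 509 = -497)
z = 247006/3 (z = -1 + (⅓)*(-497)² = -1 + (⅓)*247009 = -1 + 247009/3 = 247006/3 ≈ 82335.)
(G(-1318) + z)/(153*281 + 1985989) = ((-⅔ + (⅑)*(-1318)) + 247006/3)/(153*281 + 1985989) = ((-⅔ - 1318/9) + 247006/3)/(42993 + 1985989) = (-1324/9 + 247006/3)/2028982 = (739694/9)*(1/2028982) = 369847/9130419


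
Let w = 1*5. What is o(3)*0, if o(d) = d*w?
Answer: 0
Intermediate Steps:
w = 5
o(d) = 5*d (o(d) = d*5 = 5*d)
o(3)*0 = (5*3)*0 = 15*0 = 0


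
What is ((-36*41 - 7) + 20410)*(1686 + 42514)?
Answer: 836573400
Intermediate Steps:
((-36*41 - 7) + 20410)*(1686 + 42514) = ((-1476 - 7) + 20410)*44200 = (-1483 + 20410)*44200 = 18927*44200 = 836573400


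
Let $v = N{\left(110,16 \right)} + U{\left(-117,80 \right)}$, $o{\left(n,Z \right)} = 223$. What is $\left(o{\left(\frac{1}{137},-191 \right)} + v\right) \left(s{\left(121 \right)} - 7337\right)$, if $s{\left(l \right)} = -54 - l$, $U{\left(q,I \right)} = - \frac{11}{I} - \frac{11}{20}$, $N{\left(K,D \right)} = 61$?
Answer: $- \frac{4256487}{2} \approx -2.1282 \cdot 10^{6}$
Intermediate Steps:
$U{\left(q,I \right)} = - \frac{11}{20} - \frac{11}{I}$ ($U{\left(q,I \right)} = - \frac{11}{I} - \frac{11}{20} = - \frac{11}{20} - \frac{11}{I}$)
$v = \frac{965}{16}$ ($v = 61 - \left(\frac{11}{20} + \frac{11}{80}\right) = 61 - \frac{11}{16} = \frac{965}{16} \approx 60.313$)
$\left(o{\left(\frac{1}{137},-191 \right)} + v\right) \left(s{\left(121 \right)} - 7337\right) = \left(223 + \frac{965}{16}\right) \left(\left(-54 - 121\right) - 7337\right) = \frac{4533 \left(\left(-54 - 121\right) - 7337\right)}{16} = \frac{4533 \left(-175 - 7337\right)}{16} = \frac{4533}{16} \left(-7512\right) = - \frac{4256487}{2}$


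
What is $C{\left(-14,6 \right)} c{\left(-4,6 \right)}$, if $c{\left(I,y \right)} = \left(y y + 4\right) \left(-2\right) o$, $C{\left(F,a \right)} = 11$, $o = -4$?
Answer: $3520$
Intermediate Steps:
$c{\left(I,y \right)} = 32 + 8 y^{2}$ ($c{\left(I,y \right)} = \left(y y + 4\right) \left(-2\right) \left(-4\right) = \left(y^{2} + 4\right) \left(-2\right) \left(-4\right) = \left(4 + y^{2}\right) \left(-2\right) \left(-4\right) = \left(-8 - 2 y^{2}\right) \left(-4\right) = 32 + 8 y^{2}$)
$C{\left(-14,6 \right)} c{\left(-4,6 \right)} = 11 \left(32 + 8 \cdot 6^{2}\right) = 11 \left(32 + 8 \cdot 36\right) = 11 \left(32 + 288\right) = 11 \cdot 320 = 3520$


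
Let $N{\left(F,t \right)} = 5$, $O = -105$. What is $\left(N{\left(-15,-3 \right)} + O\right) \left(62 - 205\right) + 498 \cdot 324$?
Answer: $175652$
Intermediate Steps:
$\left(N{\left(-15,-3 \right)} + O\right) \left(62 - 205\right) + 498 \cdot 324 = \left(5 - 105\right) \left(62 - 205\right) + 498 \cdot 324 = \left(-100\right) \left(-143\right) + 161352 = 14300 + 161352 = 175652$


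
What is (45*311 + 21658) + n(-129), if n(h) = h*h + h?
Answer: 52165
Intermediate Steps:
n(h) = h + h² (n(h) = h² + h = h + h²)
(45*311 + 21658) + n(-129) = (45*311 + 21658) - 129*(1 - 129) = (13995 + 21658) - 129*(-128) = 35653 + 16512 = 52165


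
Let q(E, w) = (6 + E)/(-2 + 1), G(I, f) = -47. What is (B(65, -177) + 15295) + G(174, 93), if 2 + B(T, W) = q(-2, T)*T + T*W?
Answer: 3481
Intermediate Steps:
q(E, w) = -6 - E (q(E, w) = (6 + E)/(-1) = (6 + E)*(-1) = -6 - E)
B(T, W) = -2 - 4*T + T*W (B(T, W) = -2 + ((-6 - 1*(-2))*T + T*W) = -2 + ((-6 + 2)*T + T*W) = -2 + (-4*T + T*W) = -2 - 4*T + T*W)
(B(65, -177) + 15295) + G(174, 93) = ((-2 - 4*65 + 65*(-177)) + 15295) - 47 = ((-2 - 260 - 11505) + 15295) - 47 = (-11767 + 15295) - 47 = 3528 - 47 = 3481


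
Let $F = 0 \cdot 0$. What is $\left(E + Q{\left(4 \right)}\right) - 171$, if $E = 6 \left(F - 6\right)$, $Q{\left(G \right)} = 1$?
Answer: $-206$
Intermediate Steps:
$F = 0$
$E = -36$ ($E = 6 \left(0 - 6\right) = 6 \left(-6\right) = -36$)
$\left(E + Q{\left(4 \right)}\right) - 171 = \left(-36 + 1\right) - 171 = -35 - 171 = -206$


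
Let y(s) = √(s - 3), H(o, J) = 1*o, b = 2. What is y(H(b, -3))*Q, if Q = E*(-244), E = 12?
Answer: -2928*I ≈ -2928.0*I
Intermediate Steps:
H(o, J) = o
Q = -2928 (Q = 12*(-244) = -2928)
y(s) = √(-3 + s)
y(H(b, -3))*Q = √(-3 + 2)*(-2928) = √(-1)*(-2928) = I*(-2928) = -2928*I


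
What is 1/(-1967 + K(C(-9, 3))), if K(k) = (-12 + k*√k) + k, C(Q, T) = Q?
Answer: -1988/3952873 + 27*I/3952873 ≈ -0.00050293 + 6.8305e-6*I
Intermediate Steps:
K(k) = -12 + k + k^(3/2) (K(k) = (-12 + k^(3/2)) + k = -12 + k + k^(3/2))
1/(-1967 + K(C(-9, 3))) = 1/(-1967 + (-12 - 9 + (-9)^(3/2))) = 1/(-1967 + (-12 - 9 - 27*I)) = 1/(-1967 + (-21 - 27*I)) = 1/(-1988 - 27*I) = (-1988 + 27*I)/3952873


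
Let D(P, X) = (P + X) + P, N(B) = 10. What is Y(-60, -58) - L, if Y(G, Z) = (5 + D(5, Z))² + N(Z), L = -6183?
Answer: 8042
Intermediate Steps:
D(P, X) = X + 2*P
Y(G, Z) = 10 + (15 + Z)² (Y(G, Z) = (5 + (Z + 2*5))² + 10 = (5 + (Z + 10))² + 10 = (5 + (10 + Z))² + 10 = (15 + Z)² + 10 = 10 + (15 + Z)²)
Y(-60, -58) - L = (10 + (15 - 58)²) - 1*(-6183) = (10 + (-43)²) + 6183 = (10 + 1849) + 6183 = 1859 + 6183 = 8042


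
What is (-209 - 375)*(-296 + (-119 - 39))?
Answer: 265136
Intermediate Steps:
(-209 - 375)*(-296 + (-119 - 39)) = -584*(-296 - 158) = -584*(-454) = 265136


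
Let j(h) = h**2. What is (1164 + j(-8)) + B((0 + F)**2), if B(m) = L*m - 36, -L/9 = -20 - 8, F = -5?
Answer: 7492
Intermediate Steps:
L = 252 (L = -9*(-20 - 8) = -9*(-28) = 252)
B(m) = -36 + 252*m (B(m) = 252*m - 36 = -36 + 252*m)
(1164 + j(-8)) + B((0 + F)**2) = (1164 + (-8)**2) + (-36 + 252*(0 - 5)**2) = (1164 + 64) + (-36 + 252*(-5)**2) = 1228 + (-36 + 252*25) = 1228 + (-36 + 6300) = 1228 + 6264 = 7492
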